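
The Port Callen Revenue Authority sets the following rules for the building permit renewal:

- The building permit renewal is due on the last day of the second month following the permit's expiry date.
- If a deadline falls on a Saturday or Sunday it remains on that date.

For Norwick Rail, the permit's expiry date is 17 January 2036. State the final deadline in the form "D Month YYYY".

2 months after 17 January 2036 falls in March 2036; the last day of that month is 31 March 2036.
No adjustment is made for weekends or holidays, so 31 March 2036 stands.
So the filing is due 31 March 2036.

31 March 2036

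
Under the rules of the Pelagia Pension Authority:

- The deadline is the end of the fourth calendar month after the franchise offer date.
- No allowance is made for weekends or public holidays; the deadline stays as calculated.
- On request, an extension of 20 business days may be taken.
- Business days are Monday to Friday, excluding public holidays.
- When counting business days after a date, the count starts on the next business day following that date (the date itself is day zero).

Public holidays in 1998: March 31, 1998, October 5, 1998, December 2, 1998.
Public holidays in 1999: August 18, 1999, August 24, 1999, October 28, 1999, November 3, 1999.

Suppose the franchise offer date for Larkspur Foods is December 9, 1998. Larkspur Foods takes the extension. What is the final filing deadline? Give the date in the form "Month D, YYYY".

May 28, 1999

4 months after December 9, 1998 falls in April 1999; the last day of that month is April 30, 1999.
April 30, 1999 is a Friday; no weekend or holiday adjustment applies.
Counting 20 further business days from April 30, 1999 reaches May 28, 1999.
May 28, 1999 falls on a Friday. The rules make no weekend/holiday allowance, so it remains May 28, 1999.
The final due date is May 28, 1999.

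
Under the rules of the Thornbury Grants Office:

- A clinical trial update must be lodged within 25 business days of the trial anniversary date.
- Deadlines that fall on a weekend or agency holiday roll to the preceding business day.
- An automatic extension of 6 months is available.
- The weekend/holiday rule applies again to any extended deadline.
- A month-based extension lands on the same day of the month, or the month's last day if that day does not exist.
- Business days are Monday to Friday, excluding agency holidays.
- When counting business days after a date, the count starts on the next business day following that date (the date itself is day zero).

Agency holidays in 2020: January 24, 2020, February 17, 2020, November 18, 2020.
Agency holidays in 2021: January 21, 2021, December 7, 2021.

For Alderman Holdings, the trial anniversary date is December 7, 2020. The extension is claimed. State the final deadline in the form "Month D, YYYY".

July 9, 2021

Counting 25 business days after December 7, 2020 (skipping weekends and listed holidays) reaches January 11, 2021.
January 11, 2021 is a Monday and not a listed holiday, so it stands.
Add 6 months to January 11, 2021: July 11, 2021.
July 11, 2021 is a Sunday; the preceding business day is July 9, 2021 (Friday).
Deadline: July 9, 2021.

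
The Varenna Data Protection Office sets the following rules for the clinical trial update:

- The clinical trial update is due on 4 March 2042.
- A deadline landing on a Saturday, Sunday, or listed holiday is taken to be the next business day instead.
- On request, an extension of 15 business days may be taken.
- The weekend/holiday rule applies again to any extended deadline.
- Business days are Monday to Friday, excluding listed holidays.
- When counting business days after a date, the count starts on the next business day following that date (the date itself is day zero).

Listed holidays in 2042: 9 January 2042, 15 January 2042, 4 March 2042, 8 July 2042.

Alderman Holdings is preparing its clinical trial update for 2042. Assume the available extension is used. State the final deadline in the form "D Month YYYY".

Start from the fixed due date, 4 March 2042.
4 March 2042 is a listed holiday, so it moves to the next business day, 5 March 2042 (Wednesday).
Counting 15 further business days from 5 March 2042 reaches 26 March 2042.
26 March 2042 falls on a Wednesday, which is a business day, so no adjustment is needed.
So the filing is due 26 March 2042.

26 March 2042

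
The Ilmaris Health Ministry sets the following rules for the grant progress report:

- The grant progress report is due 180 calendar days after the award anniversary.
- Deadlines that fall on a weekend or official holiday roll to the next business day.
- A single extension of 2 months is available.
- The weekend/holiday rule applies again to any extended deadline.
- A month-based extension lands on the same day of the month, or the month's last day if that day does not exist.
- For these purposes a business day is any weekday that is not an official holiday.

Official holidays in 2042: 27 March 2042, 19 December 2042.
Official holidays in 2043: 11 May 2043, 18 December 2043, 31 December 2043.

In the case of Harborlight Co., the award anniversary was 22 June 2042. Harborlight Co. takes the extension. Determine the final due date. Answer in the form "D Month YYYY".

23 February 2043

180 calendar days after 22 June 2042 is 19 December 2042.
19 December 2042 is a listed holiday; the next business day is 22 December 2042 (Monday).
Applying the 2 months extension: 2 months after 22 December 2042 is 22 February 2043.
Because 22 February 2043 is a Sunday, the deadline becomes 23 February 2043 (Monday).
Deadline: 23 February 2043.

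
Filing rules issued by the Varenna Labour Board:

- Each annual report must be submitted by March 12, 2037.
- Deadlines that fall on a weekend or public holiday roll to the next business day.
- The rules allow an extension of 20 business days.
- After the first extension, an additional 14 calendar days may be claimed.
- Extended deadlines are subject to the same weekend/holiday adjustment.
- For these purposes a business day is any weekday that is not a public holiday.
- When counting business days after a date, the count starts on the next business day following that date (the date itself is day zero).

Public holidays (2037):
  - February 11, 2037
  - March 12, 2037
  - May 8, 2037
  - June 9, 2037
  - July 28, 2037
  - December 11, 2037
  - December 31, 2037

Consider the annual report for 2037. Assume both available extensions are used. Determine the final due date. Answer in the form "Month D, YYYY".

April 24, 2037

Start from the fixed due date, March 12, 2037.
March 12, 2037 is a listed holiday; the next business day is March 13, 2037 (Friday).
Applying the 20-business-day extension: 20 business days after March 13, 2037 is April 10, 2037.
April 10, 2037 (Friday) is already a business day.
Add the 14 calendar-day extension to April 10, 2037: April 24, 2037.
April 24, 2037 (Friday) is already a business day.
Deadline: April 24, 2037.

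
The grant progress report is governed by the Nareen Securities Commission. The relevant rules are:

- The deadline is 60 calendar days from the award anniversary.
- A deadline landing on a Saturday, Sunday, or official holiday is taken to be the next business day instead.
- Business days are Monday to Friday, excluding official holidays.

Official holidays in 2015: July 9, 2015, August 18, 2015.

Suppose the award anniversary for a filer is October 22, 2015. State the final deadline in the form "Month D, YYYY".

From October 22, 2015, 60 calendar days later is December 21, 2015.
December 21, 2015 falls on a Monday, which is a business day, so no adjustment is needed.
So the filing is due December 21, 2015.

December 21, 2015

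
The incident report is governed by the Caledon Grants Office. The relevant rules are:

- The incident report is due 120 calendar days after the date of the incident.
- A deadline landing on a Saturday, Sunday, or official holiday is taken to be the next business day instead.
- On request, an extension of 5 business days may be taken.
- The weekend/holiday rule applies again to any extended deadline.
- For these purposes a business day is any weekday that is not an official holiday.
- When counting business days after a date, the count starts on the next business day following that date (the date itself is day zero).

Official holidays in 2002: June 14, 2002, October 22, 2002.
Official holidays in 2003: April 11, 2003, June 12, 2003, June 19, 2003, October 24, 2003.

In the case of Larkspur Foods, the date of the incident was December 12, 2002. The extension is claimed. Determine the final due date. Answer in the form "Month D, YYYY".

120 calendar days after December 12, 2002 is April 11, 2003.
April 11, 2003 is a listed holiday; the next business day is April 14, 2003 (Monday).
The 5-business-day extension runs from April 14, 2003 to April 21, 2003.
April 21, 2003 is a Monday and not a listed holiday, so it stands.
The final due date is April 21, 2003.

April 21, 2003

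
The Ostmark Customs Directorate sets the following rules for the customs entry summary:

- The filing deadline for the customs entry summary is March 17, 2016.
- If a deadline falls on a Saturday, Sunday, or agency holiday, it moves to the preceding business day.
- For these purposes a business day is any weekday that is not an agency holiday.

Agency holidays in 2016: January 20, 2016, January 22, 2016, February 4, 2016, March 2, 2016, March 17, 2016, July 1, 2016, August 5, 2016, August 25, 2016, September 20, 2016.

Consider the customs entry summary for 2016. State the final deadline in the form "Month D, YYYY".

March 16, 2016

The statutory due date is March 17, 2016.
March 17, 2016 falls on a listed holiday. Rolling to the preceding business day gives March 16, 2016, a Wednesday.
Final deadline: March 16, 2016.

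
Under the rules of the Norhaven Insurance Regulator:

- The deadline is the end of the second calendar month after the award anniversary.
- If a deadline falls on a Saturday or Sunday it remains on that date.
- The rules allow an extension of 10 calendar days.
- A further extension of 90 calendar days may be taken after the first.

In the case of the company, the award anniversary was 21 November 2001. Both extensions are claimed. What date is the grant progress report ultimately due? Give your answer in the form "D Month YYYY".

11 May 2002

2 months after 21 November 2001 falls in January 2002; the last day of that month is 31 January 2002.
No adjustment is made for weekends or holidays, so 31 January 2002 stands.
Add the 10 calendar-day extension to 31 January 2002: 10 February 2002.
10 February 2002 falls on a Sunday. The rules make no weekend/holiday allowance, so it remains 10 February 2002.
The 90-calendar-day extension moves the deadline from 10 February 2002 to 11 May 2002.
11 May 2002 is a Saturday; no weekend or holiday adjustment applies.
Deadline: 11 May 2002.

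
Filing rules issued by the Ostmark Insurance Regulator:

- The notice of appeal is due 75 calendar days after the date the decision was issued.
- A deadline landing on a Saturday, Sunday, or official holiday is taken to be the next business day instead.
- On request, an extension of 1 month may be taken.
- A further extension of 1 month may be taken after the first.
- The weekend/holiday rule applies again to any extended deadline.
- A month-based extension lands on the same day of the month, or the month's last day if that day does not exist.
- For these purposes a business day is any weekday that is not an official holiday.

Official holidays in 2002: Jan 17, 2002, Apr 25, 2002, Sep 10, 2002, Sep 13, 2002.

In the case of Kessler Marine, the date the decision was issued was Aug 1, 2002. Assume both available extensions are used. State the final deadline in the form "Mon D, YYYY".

Dec 16, 2002

Adding 75 calendar days to Aug 1, 2002 gives Oct 15, 2002.
Oct 15, 2002 is a Tuesday and not a listed holiday, so it stands.
Applying the 1 month extension: 1 month after Oct 15, 2002 is Nov 15, 2002.
Nov 15, 2002 (Friday) is already a business day.
Applying the 1 month extension: 1 month after Nov 15, 2002 is Dec 15, 2002.
Because Dec 15, 2002 is a Sunday, the deadline becomes Dec 16, 2002 (Monday).
So the filing is due Dec 16, 2002.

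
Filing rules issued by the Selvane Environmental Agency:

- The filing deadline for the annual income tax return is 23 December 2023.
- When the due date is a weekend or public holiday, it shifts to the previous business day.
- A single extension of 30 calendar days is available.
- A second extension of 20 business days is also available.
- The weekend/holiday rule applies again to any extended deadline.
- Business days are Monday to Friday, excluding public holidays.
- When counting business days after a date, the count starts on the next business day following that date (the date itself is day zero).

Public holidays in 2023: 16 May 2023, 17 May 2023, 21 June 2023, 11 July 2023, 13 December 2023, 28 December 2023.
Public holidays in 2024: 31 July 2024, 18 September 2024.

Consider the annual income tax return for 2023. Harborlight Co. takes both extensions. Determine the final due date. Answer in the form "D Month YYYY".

16 February 2024

The stated deadline is 23 December 2023.
23 December 2023 is a Saturday, so it moves to the preceding business day, 22 December 2023 (Friday).
Add the 30 calendar-day extension to 22 December 2023: 21 January 2024.
21 January 2024 is a Sunday, so it moves to the preceding business day, 19 January 2024 (Friday).
Applying the 20-business-day extension: 20 business days after 19 January 2024 is 16 February 2024.
16 February 2024 (Friday) is already a business day.
Deadline: 16 February 2024.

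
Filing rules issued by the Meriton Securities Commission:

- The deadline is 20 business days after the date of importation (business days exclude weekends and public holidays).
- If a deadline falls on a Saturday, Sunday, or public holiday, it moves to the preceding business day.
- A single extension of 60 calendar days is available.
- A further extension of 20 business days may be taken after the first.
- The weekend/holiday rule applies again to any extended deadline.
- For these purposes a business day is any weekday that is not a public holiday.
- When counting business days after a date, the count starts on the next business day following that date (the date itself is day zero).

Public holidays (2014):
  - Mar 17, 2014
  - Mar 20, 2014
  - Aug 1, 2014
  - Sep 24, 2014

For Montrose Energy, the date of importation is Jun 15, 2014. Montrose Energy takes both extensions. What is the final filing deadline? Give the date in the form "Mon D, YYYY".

Oct 8, 2014

Starting the day after Jun 15, 2014 and counting 20 business days lands on Jul 11, 2014.
Jul 11, 2014 is a Friday and not a listed holiday, so it stands.
The 60-calendar-day extension moves the deadline from Jul 11, 2014 to Sep 9, 2014.
Sep 9, 2014 is a Tuesday and not a listed holiday, so it stands.
Applying the 20-business-day extension: 20 business days after Sep 9, 2014 is Oct 8, 2014.
Oct 8, 2014 falls on a Wednesday, which is a business day, so no adjustment is needed.
Final deadline: Oct 8, 2014.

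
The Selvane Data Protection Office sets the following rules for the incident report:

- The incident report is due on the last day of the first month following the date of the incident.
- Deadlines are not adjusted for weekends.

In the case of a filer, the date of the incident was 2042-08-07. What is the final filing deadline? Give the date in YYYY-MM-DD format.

1 month after 2042-08-07 falls in September 2042; the last day of that month is 2042-09-30.
2042-09-30 falls on a Tuesday. The rules make no weekend/holiday allowance, so it remains 2042-09-30.
So the filing is due 2042-09-30.

2042-09-30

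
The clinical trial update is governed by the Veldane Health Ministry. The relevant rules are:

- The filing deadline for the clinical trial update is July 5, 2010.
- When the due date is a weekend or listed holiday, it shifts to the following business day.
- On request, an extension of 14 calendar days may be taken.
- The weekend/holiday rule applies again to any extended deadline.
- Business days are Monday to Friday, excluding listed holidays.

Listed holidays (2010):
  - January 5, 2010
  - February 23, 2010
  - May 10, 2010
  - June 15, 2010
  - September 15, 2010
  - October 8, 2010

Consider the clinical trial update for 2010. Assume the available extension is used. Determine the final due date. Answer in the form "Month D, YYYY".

Start from the fixed due date, July 5, 2010.
July 5, 2010 falls on a Monday, which is a business day, so no adjustment is needed.
The 14-calendar-day extension moves the deadline from July 5, 2010 to July 19, 2010.
July 19, 2010 falls on a Monday, which is a business day, so no adjustment is needed.
So the filing is due July 19, 2010.

July 19, 2010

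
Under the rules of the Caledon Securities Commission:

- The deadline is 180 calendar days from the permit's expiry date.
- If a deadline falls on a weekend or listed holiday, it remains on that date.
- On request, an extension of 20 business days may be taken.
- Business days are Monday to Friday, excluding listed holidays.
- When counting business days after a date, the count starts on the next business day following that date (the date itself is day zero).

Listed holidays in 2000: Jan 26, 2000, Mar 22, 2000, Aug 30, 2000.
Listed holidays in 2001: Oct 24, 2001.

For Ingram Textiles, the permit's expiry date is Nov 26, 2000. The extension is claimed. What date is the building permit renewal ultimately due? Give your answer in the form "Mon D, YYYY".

Jun 22, 2001

Trigger date Nov 26, 2000 + 180 calendar days = May 25, 2001.
No adjustment is made for weekends or holidays, so May 25, 2001 stands.
Applying the 20-business-day extension: 20 business days after May 25, 2001 is Jun 22, 2001.
Jun 22, 2001 is a Friday; no weekend or holiday adjustment applies.
So the filing is due Jun 22, 2001.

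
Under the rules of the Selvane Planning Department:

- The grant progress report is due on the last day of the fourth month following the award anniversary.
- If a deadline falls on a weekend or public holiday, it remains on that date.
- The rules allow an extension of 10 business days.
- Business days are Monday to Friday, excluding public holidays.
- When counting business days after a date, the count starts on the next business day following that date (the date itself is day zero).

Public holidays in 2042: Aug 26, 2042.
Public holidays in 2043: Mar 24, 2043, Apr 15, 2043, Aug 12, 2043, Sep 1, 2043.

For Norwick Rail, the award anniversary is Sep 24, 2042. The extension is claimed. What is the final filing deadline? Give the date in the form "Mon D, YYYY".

Feb 13, 2043

The fourth month after Sep 24, 2042 is January 2043, whose last day is Jan 31, 2043.
No adjustment is made for weekends or holidays, so Jan 31, 2043 stands.
Counting 10 further business days from Jan 31, 2043 reaches Feb 13, 2043.
No adjustment is made for weekends or holidays, so Feb 13, 2043 stands.
Final deadline: Feb 13, 2043.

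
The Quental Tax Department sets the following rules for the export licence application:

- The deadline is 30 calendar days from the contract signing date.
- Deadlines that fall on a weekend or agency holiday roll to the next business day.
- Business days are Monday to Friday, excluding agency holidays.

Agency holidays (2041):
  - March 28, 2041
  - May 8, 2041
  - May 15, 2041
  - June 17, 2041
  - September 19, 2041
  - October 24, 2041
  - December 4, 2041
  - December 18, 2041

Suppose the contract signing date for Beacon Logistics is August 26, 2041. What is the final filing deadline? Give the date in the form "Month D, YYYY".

September 25, 2041

Adding 30 calendar days to August 26, 2041 gives September 25, 2041.
Since September 25, 2041 is a Wednesday and not a holiday, the date is unchanged.
Deadline: September 25, 2041.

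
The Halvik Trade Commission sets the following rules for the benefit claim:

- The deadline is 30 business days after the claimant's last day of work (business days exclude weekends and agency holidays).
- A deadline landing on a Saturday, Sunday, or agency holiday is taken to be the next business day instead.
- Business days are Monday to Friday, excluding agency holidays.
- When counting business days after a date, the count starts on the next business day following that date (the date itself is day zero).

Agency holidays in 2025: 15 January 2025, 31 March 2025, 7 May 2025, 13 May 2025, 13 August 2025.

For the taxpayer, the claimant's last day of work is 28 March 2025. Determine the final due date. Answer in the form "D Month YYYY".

Counting 30 business days after 28 March 2025 (skipping weekends and listed holidays) reaches 14 May 2025.
Since 14 May 2025 is a Wednesday and not a holiday, the date is unchanged.
Final deadline: 14 May 2025.

14 May 2025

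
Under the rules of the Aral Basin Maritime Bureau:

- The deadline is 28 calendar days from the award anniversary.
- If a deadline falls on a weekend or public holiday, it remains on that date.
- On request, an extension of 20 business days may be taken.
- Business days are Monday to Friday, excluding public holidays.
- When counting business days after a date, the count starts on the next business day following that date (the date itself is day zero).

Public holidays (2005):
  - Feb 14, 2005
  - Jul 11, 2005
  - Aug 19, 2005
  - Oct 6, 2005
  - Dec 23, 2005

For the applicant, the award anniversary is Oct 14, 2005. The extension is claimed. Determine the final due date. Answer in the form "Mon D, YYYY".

From Oct 14, 2005, 28 calendar days later is Nov 11, 2005.
Nov 11, 2005 falls on a Friday. The rules make no weekend/holiday allowance, so it remains Nov 11, 2005.
Counting 20 further business days from Nov 11, 2005 reaches Dec 9, 2005.
Dec 9, 2005 is a Friday; no weekend or holiday adjustment applies.
Final deadline: Dec 9, 2005.

Dec 9, 2005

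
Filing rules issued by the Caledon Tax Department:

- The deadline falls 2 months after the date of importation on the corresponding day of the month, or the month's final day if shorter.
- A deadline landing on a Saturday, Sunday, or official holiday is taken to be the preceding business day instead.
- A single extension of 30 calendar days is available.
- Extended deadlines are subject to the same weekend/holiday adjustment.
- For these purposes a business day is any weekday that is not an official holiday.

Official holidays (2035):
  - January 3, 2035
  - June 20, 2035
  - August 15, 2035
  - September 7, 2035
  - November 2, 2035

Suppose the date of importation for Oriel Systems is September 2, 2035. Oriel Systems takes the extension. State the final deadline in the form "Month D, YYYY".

November 30, 2035

2 months after September 2, 2035, on the same day of the month, is November 2, 2035.
Because November 2, 2035 is a listed holiday, the deadline becomes November 1, 2035 (Thursday).
The 30-calendar-day extension moves the deadline from November 1, 2035 to December 1, 2035.
December 1, 2035 is a Saturday; the preceding business day is November 30, 2035 (Friday).
The final due date is November 30, 2035.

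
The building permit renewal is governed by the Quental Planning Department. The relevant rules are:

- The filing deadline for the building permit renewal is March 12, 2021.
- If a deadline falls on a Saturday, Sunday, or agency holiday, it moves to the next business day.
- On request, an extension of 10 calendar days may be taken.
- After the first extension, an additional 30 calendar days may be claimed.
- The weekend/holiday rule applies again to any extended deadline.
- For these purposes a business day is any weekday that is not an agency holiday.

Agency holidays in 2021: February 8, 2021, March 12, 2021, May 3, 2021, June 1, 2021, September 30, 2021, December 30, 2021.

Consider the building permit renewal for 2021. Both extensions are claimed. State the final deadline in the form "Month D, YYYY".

The statutory due date is March 12, 2021.
March 12, 2021 falls on a listed holiday. Rolling to the next business day gives March 15, 2021, a Monday.
Applying the 10-calendar-day extension: March 15, 2021 + 10 days = March 25, 2021.
March 25, 2021 is a Thursday and not a listed holiday, so it stands.
The 30-calendar-day extension moves the deadline from March 25, 2021 to April 24, 2021.
April 24, 2021 falls on a Saturday. Rolling to the next business day gives April 26, 2021, a Monday.
Deadline: April 26, 2021.

April 26, 2021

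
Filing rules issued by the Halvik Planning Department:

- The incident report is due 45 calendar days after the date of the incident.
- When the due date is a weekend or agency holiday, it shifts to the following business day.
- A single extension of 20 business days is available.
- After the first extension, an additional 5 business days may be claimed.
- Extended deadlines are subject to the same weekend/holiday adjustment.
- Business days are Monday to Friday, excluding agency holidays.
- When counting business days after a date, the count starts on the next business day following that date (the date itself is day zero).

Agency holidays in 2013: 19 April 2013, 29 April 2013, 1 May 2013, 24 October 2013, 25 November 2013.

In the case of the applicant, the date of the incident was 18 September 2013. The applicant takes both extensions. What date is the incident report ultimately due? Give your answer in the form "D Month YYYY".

Adding 45 calendar days to 18 September 2013 gives 2 November 2013.
2 November 2013 is a Saturday; the next business day is 4 November 2013 (Monday).
Counting 20 further business days from 4 November 2013 reaches 3 December 2013.
3 December 2013 (Tuesday) is already a business day.
Counting 5 further business days from 3 December 2013 reaches 10 December 2013.
10 December 2013 falls on a Tuesday, which is a business day, so no adjustment is needed.
Final deadline: 10 December 2013.

10 December 2013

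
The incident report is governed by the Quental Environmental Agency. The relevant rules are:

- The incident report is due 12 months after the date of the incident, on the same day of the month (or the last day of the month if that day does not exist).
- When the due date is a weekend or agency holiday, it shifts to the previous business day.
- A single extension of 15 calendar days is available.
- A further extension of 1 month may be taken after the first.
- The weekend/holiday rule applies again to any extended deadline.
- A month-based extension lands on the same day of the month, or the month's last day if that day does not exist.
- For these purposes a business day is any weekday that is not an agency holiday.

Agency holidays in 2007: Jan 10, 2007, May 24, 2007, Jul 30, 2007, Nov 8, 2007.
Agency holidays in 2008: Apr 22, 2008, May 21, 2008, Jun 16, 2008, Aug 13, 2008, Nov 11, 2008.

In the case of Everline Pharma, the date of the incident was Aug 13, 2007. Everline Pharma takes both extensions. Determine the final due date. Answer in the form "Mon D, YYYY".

Sep 26, 2008

12 months from Aug 13, 2007 is Aug 13, 2008.
Because Aug 13, 2008 is a listed holiday, the deadline becomes Aug 12, 2008 (Tuesday).
Applying the 15-calendar-day extension: Aug 12, 2008 + 15 days = Aug 27, 2008.
Since Aug 27, 2008 is a Wednesday and not a holiday, the date is unchanged.
Applying the 1 month extension: 1 month after Aug 27, 2008 is Sep 27, 2008.
Sep 27, 2008 is a Saturday, so it moves to the preceding business day, Sep 26, 2008 (Friday).
Final deadline: Sep 26, 2008.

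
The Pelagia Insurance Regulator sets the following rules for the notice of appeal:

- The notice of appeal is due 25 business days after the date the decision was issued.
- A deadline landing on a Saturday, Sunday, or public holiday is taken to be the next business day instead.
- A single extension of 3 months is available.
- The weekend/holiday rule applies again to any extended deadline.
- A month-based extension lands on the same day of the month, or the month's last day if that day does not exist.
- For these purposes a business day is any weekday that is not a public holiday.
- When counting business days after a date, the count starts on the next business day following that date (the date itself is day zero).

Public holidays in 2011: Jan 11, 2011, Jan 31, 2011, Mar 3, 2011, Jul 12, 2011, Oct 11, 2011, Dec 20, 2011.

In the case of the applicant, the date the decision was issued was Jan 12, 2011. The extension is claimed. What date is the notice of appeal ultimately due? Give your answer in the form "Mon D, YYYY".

May 17, 2011

Starting the day after Jan 12, 2011 and counting 25 business days lands on Feb 17, 2011.
Since Feb 17, 2011 is a Thursday and not a holiday, the date is unchanged.
Applying the 3 months extension: 3 months after Feb 17, 2011 is May 17, 2011.
May 17, 2011 (Tuesday) is already a business day.
The final due date is May 17, 2011.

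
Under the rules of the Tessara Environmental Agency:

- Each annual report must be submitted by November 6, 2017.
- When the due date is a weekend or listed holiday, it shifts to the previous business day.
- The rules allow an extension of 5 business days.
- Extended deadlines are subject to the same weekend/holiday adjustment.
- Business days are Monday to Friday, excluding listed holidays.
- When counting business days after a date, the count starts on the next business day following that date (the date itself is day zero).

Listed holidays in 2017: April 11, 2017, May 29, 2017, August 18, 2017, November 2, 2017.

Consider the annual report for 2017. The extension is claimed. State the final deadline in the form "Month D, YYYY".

The stated deadline is November 6, 2017.
November 6, 2017 falls on a Monday, which is a business day, so no adjustment is needed.
Applying the 5-business-day extension: 5 business days after November 6, 2017 is November 13, 2017.
Since November 13, 2017 is a Monday and not a holiday, the date is unchanged.
So the filing is due November 13, 2017.

November 13, 2017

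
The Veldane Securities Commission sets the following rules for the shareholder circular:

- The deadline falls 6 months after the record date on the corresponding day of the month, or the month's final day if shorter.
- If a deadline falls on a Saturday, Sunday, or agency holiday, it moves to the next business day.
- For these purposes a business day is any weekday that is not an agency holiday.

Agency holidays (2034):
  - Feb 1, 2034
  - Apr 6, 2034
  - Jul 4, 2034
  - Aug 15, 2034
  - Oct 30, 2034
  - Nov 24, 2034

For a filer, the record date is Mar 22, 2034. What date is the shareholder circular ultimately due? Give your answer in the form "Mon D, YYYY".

6 months after Mar 22, 2034, on the same day of the month, is Sep 22, 2034.
Since Sep 22, 2034 is a Friday and not a holiday, the date is unchanged.
Deadline: Sep 22, 2034.

Sep 22, 2034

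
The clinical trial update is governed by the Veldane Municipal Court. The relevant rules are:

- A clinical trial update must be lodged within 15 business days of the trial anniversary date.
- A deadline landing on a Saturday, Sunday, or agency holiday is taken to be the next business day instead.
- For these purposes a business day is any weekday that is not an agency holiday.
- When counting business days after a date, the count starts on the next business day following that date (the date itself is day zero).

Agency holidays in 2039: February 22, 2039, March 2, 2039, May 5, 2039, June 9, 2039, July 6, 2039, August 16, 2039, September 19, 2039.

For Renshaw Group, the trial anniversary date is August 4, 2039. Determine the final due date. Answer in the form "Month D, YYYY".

Starting the day after August 4, 2039 and counting 15 business days lands on August 26, 2039.
August 26, 2039 falls on a Friday, which is a business day, so no adjustment is needed.
Deadline: August 26, 2039.

August 26, 2039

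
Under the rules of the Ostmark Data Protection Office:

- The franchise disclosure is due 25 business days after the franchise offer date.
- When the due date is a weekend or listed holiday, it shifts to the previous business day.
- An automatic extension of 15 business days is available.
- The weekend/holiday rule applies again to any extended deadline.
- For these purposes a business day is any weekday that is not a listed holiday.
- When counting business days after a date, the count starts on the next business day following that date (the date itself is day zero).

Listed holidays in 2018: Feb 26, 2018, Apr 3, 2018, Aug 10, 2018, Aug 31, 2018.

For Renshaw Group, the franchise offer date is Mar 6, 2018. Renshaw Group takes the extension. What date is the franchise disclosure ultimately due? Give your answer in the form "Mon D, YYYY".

May 2, 2018

25 business days after Mar 6, 2018, excluding weekends and holidays, is Apr 11, 2018.
Apr 11, 2018 is a Wednesday and not a listed holiday, so it stands.
Counting 15 further business days from Apr 11, 2018 reaches May 2, 2018.
May 2, 2018 falls on a Wednesday, which is a business day, so no adjustment is needed.
Final deadline: May 2, 2018.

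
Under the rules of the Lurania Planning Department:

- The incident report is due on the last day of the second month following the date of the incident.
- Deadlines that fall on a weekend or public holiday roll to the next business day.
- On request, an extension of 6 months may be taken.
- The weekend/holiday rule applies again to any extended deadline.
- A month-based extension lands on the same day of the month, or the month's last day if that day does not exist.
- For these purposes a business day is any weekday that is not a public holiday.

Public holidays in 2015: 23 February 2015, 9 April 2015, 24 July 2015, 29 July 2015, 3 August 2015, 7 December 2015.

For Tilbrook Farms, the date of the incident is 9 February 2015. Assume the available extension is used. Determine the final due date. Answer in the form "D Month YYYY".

30 October 2015

2 months after 9 February 2015 falls in April 2015; the last day of that month is 30 April 2015.
30 April 2015 is a Thursday and not a listed holiday, so it stands.
Applying the 6 months extension: 6 months after 30 April 2015 is 30 October 2015.
30 October 2015 is a Friday and not a listed holiday, so it stands.
The final due date is 30 October 2015.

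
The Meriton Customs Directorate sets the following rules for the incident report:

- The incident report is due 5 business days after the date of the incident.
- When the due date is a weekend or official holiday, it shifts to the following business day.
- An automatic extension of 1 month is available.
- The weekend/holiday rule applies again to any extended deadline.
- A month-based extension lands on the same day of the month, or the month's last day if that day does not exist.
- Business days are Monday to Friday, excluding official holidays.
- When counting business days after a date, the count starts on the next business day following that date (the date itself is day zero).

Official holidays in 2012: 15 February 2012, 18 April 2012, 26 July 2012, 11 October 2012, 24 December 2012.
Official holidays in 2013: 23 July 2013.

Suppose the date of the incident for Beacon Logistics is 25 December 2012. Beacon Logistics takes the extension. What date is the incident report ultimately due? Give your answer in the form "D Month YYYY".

5 business days after 25 December 2012, excluding weekends and holidays, is 1 January 2013.
1 January 2013 is a Tuesday and not a listed holiday, so it stands.
Applying the 1 month extension: 1 month after 1 January 2013 is 1 February 2013.
1 February 2013 falls on a Friday, which is a business day, so no adjustment is needed.
Final deadline: 1 February 2013.

1 February 2013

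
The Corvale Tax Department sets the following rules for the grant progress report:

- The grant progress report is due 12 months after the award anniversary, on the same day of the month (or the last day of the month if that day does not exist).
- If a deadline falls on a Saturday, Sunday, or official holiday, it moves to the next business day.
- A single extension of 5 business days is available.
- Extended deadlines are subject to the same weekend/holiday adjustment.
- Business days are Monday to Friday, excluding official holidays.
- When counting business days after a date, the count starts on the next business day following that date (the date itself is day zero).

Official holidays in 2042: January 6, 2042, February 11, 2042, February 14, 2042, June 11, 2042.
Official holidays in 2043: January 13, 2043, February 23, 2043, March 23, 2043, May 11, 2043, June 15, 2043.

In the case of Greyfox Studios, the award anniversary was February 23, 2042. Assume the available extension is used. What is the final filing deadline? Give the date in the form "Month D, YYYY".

March 3, 2043

Moving 12 months forward from February 23, 2042 on the corresponding day gives February 23, 2043.
Because February 23, 2043 is a listed holiday, the deadline becomes February 24, 2043 (Tuesday).
Counting 5 further business days from February 24, 2043 reaches March 3, 2043.
March 3, 2043 falls on a Tuesday, which is a business day, so no adjustment is needed.
The final due date is March 3, 2043.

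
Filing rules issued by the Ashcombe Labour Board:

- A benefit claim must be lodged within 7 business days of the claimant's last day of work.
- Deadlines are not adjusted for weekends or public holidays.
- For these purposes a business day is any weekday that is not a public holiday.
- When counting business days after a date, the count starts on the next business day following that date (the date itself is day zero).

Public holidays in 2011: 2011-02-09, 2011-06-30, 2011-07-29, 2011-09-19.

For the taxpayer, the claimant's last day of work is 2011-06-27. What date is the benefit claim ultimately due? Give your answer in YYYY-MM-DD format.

Starting the day after 2011-06-27 and counting 7 business days lands on 2011-07-07.
2011-07-07 is a Thursday; no weekend or holiday adjustment applies.
Deadline: 2011-07-07.

2011-07-07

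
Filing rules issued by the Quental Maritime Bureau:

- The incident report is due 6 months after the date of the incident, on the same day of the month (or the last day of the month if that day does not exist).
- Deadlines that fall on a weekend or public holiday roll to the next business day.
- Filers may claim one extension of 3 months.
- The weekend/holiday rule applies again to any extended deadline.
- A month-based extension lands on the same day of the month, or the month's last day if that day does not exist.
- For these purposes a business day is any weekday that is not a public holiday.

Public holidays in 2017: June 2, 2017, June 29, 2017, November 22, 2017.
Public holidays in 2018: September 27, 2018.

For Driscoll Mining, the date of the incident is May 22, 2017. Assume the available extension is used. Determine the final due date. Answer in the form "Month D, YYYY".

6 months from May 22, 2017 is November 22, 2017.
November 22, 2017 falls on a listed holiday. Rolling to the next business day gives November 23, 2017, a Thursday.
Applying the 3 months extension: 3 months after November 23, 2017 is February 23, 2018.
Since February 23, 2018 is a Friday and not a holiday, the date is unchanged.
So the filing is due February 23, 2018.

February 23, 2018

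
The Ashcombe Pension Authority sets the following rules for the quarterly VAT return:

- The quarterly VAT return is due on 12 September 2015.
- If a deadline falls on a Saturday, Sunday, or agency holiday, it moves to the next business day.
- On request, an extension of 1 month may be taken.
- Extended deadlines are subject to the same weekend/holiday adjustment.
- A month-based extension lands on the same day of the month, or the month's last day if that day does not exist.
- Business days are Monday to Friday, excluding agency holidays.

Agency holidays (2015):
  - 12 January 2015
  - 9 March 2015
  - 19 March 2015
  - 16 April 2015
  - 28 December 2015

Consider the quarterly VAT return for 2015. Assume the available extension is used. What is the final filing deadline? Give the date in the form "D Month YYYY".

14 October 2015

The statutory due date is 12 September 2015.
12 September 2015 is a Saturday; the next business day is 14 September 2015 (Monday).
Add 1 month to 14 September 2015: 14 October 2015.
14 October 2015 (Wednesday) is already a business day.
Final deadline: 14 October 2015.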